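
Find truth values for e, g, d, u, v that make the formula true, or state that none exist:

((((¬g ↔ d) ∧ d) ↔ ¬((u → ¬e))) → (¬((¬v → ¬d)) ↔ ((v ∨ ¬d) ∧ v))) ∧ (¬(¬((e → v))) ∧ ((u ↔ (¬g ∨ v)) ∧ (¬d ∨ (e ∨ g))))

e = True, g = False, d = False, u = True, v = True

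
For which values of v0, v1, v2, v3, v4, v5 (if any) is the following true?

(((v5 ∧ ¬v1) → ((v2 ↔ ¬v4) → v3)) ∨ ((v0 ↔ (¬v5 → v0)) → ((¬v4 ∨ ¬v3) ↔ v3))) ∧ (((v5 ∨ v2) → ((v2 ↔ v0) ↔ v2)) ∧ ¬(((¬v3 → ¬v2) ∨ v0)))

Unsatisfiable — no assignment works.

Case v2 = True: the formula simplifies to (((v5 ∧ ¬v1) → (¬v4 → v3)) ∨ ((v0 ↔ (¬v5 → v0)) → ((¬v4 ∨ ¬v3) ↔ v3))) ∧ (v0 ∧ ¬((v3 ∨ v0))).
  v0 = True: the conjunct ¬((v3 ∨ v0)) becomes ¬((v3 ∨ True)) = False.
  v0 = False: the conjunct v0 is False.
Case v2 = False: the conjunct ¬(((¬v3 → ¬v2) ∨ v0)) becomes ¬((True ∨ v0)) = False.
Both cases fail — unsatisfiable.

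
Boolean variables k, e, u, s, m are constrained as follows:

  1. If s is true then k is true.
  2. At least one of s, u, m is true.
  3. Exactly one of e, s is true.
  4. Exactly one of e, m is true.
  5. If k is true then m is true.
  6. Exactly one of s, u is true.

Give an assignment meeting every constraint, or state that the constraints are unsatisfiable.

k: True, e: False, u: False, s: True, m: True

  (1) s=T ⇒ k: T ✓
  (2) {s, u, m}: 2 true — at least one ✓
  (3) {e, s}: 1 true — exactly one ✓
  (4) {e, m}: 1 true — exactly one ✓
  (5) k=T ⇒ m: T ✓
  (6) {s, u}: 1 true — exactly one ✓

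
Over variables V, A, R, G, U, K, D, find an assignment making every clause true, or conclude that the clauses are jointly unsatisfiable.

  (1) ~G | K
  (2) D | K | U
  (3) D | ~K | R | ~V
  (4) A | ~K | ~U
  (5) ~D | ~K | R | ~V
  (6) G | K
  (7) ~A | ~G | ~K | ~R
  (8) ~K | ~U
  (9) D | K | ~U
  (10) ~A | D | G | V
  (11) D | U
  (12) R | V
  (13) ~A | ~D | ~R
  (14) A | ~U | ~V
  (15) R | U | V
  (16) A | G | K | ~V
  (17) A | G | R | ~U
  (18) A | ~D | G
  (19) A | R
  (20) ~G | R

Set V = False.
  then (R | V) forces R = True.
Try A = True:
  (~A | ~D | ~R) forces D = False.
  (~A | D | G | V) forces G = True.
  (~G | K) forces K = True.
  clause (~A | ~G | ~K | ~R) is falsified — backtrack.
So A = False.
Try G = False:
  (G | K) forces K = True.
  (A | ~K | ~U) forces U = False.
  (D | U) forces D = True.
  clause (A | ~D | G) is falsified — backtrack.
So G = True.
  then (~G | K) forces K = True.
  then (A | ~K | ~U) forces U = False.
  then (D | U) forces D = True.
All clauses satisfied.

V = False; A = False; R = True; G = True; U = False; K = True; D = True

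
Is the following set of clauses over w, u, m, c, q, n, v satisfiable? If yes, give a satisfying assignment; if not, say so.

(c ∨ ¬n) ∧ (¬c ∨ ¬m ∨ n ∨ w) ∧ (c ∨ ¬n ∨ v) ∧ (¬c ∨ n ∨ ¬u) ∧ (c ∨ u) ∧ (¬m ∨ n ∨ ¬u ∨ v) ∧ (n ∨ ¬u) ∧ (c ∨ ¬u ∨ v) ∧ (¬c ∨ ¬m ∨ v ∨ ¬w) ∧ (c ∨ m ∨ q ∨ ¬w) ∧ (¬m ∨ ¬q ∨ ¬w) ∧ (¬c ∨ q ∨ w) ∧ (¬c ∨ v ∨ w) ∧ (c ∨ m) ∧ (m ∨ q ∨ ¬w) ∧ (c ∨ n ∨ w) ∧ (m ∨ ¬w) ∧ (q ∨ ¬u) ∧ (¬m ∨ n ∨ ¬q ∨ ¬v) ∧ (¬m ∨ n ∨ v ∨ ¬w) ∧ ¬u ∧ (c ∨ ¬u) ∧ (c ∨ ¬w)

Unit clause (¬u) forces u = False.
In (c ∨ u) only c is left, so c = True.
Set w = False.
  then (¬c ∨ q ∨ w) forces q = True.
  then (¬c ∨ v ∨ w) forces v = True.
Set m = False.
Set n = True.
All clauses satisfied.

w: False, u: False, m: False, c: True, q: True, n: True, v: True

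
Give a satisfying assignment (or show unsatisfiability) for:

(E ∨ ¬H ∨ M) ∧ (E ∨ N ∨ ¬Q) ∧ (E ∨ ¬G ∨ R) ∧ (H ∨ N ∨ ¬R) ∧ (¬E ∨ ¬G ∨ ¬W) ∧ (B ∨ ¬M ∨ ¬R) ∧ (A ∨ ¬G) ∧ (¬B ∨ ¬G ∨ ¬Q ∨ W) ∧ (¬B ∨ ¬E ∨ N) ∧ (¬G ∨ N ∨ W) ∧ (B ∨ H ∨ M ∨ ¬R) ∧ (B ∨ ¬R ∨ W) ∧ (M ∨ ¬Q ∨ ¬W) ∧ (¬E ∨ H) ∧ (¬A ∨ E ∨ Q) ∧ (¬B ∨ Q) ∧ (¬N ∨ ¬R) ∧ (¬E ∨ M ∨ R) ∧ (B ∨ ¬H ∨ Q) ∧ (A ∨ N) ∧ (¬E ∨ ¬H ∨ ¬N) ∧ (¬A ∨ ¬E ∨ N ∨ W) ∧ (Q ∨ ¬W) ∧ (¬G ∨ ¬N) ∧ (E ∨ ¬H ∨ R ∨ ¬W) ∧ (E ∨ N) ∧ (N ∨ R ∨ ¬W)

G = False; N = True; A = False; W = False; E = False; R = False; H = False; M = False; B = True; Q = True

Set G = False.
Set N = True.
  then (¬N ∨ ¬R) forces R = False.
Set A = False.
Set W = False.
Set E = False.
Set H = False.
Set M = False.
Set B = True.
  then (¬B ∨ Q) forces Q = True.
All clauses satisfied.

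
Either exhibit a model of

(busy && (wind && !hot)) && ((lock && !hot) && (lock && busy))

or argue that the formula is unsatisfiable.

hot = False; wind = True; lock = True; busy = True

  busy && (wind && !hot) = True
    wind && !hot = True
      !hot = True
  (lock && !hot) && (lock && busy) = True
    lock && !hot = True
      !hot = True
    lock && busy = True
Both conjuncts True, so the formula holds.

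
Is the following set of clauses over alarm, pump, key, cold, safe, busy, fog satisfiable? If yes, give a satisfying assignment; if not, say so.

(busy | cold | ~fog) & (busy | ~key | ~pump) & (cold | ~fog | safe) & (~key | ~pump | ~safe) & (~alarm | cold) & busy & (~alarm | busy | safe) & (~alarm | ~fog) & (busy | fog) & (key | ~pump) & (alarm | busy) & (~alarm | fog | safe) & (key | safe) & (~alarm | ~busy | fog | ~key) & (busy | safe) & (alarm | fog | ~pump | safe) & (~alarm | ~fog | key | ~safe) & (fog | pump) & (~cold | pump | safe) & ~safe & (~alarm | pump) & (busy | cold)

alarm=F, pump=T, key=T, cold=T, safe=F, busy=T, fog=T

Unit clause (busy) forces busy = True.
Unit clause (~safe) forces safe = False.
In (key | safe) only key is left, so key = True.
Set alarm = False.
Set pump = True.
  then (alarm | fog | ~pump | safe) forces fog = True.
  then (cold | ~fog | safe) forces cold = True.
All clauses satisfied.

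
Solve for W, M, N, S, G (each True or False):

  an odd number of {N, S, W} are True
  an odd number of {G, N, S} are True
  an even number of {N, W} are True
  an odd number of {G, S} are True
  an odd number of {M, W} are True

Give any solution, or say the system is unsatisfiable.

W=F, M=T, N=F, S=T, G=F

{N, S, W}: 1 true → odd ✓
{G, N, S}: 1 true → odd ✓
{N, W}: 0 true → even ✓
{G, S}: 1 true → odd ✓
{M, W}: 1 true → odd ✓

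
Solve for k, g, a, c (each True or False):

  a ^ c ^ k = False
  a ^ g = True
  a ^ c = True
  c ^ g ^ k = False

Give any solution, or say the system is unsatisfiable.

Adding constraints 1, 2, 4 mod 2: every variable appears an even number of times on the left, so the left side is 0.
But the right sides sum to 1 (mod 2). 0 ≠ 1 — the system is inconsistent.

UNSATISFIABLE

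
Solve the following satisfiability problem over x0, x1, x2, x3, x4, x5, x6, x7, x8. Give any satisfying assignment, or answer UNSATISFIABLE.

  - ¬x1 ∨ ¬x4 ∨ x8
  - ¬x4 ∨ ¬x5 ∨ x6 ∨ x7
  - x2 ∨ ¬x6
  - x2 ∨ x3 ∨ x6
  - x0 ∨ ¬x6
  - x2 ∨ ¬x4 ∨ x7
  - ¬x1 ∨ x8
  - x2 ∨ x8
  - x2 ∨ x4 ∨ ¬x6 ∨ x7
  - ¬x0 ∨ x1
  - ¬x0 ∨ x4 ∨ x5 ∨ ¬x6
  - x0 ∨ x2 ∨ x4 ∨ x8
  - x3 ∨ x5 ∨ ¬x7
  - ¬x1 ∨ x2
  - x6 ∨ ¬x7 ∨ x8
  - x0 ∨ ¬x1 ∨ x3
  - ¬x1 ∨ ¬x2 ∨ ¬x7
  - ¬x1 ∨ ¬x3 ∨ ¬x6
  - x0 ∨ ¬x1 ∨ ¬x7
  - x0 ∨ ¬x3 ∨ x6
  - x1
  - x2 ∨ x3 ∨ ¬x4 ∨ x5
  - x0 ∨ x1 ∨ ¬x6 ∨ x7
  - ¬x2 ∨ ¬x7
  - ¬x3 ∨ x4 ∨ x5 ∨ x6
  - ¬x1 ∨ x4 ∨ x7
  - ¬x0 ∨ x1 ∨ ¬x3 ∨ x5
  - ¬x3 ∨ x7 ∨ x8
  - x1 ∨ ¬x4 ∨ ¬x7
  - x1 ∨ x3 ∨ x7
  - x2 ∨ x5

x0: True; x1: True; x2: True; x3: True; x4: True; x5: False; x6: False; x7: False; x8: True

Unit clause (x1) forces x1 = True.
In (¬x1 ∨ x8) only x8 is left, so x8 = True.
In (¬x1 ∨ x2) only x2 is left, so x2 = True.
In (¬x1 ∨ ¬x2 ∨ ¬x7) only ¬x7 is left, so x7 = False.
In (¬x1 ∨ x4 ∨ x7) only x4 is left, so x4 = True.
Set x0 = True.
Set x3 = True.
  then (¬x1 ∨ ¬x3 ∨ ¬x6) forces x6 = False.
  then (¬x4 ∨ ¬x5 ∨ x6 ∨ x7) forces x5 = False.
All clauses satisfied.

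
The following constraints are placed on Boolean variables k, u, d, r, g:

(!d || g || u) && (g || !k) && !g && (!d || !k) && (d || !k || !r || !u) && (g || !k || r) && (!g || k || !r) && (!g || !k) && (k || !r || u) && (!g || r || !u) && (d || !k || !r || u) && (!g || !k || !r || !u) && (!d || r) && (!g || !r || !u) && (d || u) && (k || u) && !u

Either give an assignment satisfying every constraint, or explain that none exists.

Case u = True:
  Clause (!u) is falsified — contradiction.
Case u = False:
  (!g) forces g = False.
  (!d || g || u) forces d = False.
  Clause (d || u) is falsified — contradiction.
Both cases fail, so the formula is unsatisfiable.

The formula is unsatisfiable.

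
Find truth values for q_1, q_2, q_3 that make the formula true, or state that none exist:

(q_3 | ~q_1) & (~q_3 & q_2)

q_1 = False, q_2 = True, q_3 = False

  q_3 | ~q_1 = True
    ~q_1 = True
  ~q_3 & q_2 = True
    ~q_3 = True
Both conjuncts True, so the formula holds.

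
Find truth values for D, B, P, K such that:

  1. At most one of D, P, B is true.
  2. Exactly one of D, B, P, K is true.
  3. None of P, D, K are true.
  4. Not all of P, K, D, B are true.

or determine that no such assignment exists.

D: False; B: True; P: False; K: False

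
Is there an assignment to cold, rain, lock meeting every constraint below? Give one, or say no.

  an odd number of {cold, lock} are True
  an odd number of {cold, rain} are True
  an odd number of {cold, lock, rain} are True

cold: True, rain: False, lock: False

{cold, lock}: 1 true → odd ✓
{cold, rain}: 1 true → odd ✓
{cold, lock, rain}: 1 true → odd ✓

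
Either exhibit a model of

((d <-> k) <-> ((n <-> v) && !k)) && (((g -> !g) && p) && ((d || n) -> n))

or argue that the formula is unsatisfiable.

d: False, g: False, n: False, v: False, k: False, p: True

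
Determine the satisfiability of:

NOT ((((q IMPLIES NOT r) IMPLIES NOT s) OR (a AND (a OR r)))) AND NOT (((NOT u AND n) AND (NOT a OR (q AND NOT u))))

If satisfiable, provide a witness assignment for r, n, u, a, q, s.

r=F, n=F, u=F, a=F, q=F, s=T

  NOT ((((q IMPLIES NOT r) IMPLIES NOT s) OR (a AND (a OR r)))) = True
    ((q IMPLIES NOT r) IMPLIES NOT s) OR (a AND (a OR r)) = False
      (q IMPLIES NOT r) IMPLIES NOT s = False
        q IMPLIES NOT r = True
          NOT r = True
        NOT s = False
      a AND (a OR r) = False
        a OR r = False
  NOT (((NOT u AND n) AND (NOT a OR (q AND NOT u)))) = True
    (NOT u AND n) AND (NOT a OR (q AND NOT u)) = False
      NOT u AND n = False
        NOT u = True
      NOT a OR (q AND NOT u) = True
        NOT a = True
        q AND NOT u = False
          NOT u = True
Both conjuncts True, so the formula holds.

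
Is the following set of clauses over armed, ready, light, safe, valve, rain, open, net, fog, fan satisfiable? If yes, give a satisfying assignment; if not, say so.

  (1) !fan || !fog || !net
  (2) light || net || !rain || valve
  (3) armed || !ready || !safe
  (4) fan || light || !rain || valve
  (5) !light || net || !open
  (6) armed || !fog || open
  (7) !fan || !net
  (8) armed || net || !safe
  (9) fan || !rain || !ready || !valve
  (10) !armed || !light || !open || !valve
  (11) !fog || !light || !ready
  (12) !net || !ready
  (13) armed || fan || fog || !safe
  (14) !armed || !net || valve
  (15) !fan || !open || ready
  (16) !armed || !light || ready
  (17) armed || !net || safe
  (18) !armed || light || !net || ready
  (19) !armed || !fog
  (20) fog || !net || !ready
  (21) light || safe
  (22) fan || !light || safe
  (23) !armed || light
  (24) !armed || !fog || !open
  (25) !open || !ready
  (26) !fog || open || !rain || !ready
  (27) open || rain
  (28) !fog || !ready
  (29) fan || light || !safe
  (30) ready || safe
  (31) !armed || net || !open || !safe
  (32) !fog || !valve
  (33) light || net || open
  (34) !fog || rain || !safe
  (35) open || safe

Set armed = True.
  then (!armed || !fog) forces fog = False.
  then (!armed || light) forces light = True.
  then (!armed || !light || ready) forces ready = True.
  then (fog || !net || !ready) forces net = False.
  then (!open || !ready) forces open = False.
  then (open || rain) forces rain = True.
  then (open || safe) forces safe = True.
Set valve = False.
Set fan = False.
All clauses satisfied.

armed: True; ready: True; light: True; safe: True; valve: False; rain: True; open: False; net: False; fog: False; fan: False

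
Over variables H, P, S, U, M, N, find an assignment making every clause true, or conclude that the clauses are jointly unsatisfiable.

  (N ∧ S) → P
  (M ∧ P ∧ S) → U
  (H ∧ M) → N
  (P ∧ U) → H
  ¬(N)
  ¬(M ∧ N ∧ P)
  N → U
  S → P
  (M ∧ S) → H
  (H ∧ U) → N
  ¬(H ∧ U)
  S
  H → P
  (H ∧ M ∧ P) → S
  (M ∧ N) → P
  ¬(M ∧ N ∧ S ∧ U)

H: False; P: True; S: True; U: False; M: False; N: False

Unit clause (¬N) forces N = False.
Unit clause (S) forces S = True.
In (P ∨ ¬S) only P is left, so P = True.
Set H = False.
  then (H ∨ ¬M ∨ ¬S) forces M = False.
  then (H ∨ ¬P ∨ ¬U) forces U = False.
All clauses satisfied.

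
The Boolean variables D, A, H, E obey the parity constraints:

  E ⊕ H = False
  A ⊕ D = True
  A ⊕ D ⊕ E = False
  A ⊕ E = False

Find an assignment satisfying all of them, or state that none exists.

D: False, A: True, H: True, E: True

E ⊕ H = T ⊕ T = False ✓
A ⊕ D = T ⊕ F = True ✓
A ⊕ D ⊕ E = T ⊕ F ⊕ T = False ✓
A ⊕ E = T ⊕ T = False ✓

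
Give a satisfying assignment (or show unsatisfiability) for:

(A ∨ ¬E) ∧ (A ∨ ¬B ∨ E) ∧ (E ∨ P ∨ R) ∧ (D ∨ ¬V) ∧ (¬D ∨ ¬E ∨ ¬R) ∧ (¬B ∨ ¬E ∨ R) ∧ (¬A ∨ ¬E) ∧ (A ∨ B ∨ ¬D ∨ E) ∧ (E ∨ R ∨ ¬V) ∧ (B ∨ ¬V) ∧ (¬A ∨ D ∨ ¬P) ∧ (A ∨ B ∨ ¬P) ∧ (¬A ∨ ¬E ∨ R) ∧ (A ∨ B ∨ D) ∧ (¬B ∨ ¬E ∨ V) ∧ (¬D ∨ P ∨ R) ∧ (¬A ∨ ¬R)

A=T, V=F, B=T, D=T, P=T, E=F, R=F

Try A = False:
  (A ∨ ¬E) forces E = False.
  (A ∨ ¬B ∨ E) forces B = False.
  (A ∨ B ∨ ¬D ∨ E) forces D = False.
  clause (A ∨ B ∨ D) is falsified — backtrack.
So A = True.
  then (¬A ∨ ¬E) forces E = False.
  then (¬A ∨ ¬R) forces R = False.
  then (E ∨ P ∨ R) forces P = True.
  then (E ∨ R ∨ ¬V) forces V = False.
  then (¬A ∨ D ∨ ¬P) forces D = True.
Set B = True.
All clauses satisfied.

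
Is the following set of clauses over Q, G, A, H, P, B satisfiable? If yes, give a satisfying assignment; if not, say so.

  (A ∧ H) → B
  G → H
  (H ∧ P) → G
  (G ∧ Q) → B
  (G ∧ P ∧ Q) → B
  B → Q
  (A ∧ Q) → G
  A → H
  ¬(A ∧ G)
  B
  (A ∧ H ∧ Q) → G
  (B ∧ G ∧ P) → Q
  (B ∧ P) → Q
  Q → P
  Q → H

Q = True; G = True; A = False; H = True; P = True; B = True

Unit clause (B) forces B = True.
In (¬B ∨ Q) only Q is left, so Q = True.
In (H ∨ ¬Q) only H is left, so H = True.
In (P ∨ ¬Q) only P is left, so P = True.
In (G ∨ ¬H ∨ ¬P) only G is left, so G = True.
In (¬A ∨ ¬G) only ¬A is left, so A = False.
All clauses satisfied.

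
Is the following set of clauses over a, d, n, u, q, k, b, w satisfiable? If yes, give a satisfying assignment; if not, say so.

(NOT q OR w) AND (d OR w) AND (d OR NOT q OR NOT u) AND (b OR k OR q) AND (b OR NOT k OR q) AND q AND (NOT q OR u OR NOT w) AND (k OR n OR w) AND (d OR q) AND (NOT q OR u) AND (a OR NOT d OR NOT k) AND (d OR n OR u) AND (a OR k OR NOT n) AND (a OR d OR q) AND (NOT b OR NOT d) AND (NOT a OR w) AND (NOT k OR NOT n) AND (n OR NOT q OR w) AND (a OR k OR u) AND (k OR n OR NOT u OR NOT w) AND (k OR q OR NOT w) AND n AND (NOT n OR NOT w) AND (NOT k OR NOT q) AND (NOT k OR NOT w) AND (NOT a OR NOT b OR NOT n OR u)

The formula is unsatisfiable.

Case n = True:
  (q) forces q = True.
  (NOT q OR w) forces w = True.
  Clause (NOT n OR NOT w) is falsified — contradiction.
Case n = False:
  Clause (n) is falsified — contradiction.
Both cases fail, so the formula is unsatisfiable.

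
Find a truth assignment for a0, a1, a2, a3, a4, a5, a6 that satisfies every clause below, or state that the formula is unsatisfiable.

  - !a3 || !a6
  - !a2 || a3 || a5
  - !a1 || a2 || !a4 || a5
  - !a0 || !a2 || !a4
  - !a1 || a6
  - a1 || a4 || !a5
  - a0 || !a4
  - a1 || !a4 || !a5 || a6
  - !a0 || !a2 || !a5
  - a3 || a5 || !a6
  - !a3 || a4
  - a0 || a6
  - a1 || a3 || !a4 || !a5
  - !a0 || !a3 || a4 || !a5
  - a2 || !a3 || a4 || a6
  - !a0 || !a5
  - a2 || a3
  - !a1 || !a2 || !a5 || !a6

a0 = True, a1 = False, a2 = False, a3 = True, a4 = True, a5 = False, a6 = False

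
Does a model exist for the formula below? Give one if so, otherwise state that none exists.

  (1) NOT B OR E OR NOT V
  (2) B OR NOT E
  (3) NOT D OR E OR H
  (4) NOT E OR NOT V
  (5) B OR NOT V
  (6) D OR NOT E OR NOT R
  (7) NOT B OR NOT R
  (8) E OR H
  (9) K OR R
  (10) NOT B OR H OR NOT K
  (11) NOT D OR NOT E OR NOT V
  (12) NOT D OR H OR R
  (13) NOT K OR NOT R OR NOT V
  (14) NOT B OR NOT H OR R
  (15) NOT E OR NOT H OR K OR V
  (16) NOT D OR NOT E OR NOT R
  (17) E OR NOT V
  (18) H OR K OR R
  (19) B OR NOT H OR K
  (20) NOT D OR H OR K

B = False; V = False; R = False; D = True; E = False; K = True; H = True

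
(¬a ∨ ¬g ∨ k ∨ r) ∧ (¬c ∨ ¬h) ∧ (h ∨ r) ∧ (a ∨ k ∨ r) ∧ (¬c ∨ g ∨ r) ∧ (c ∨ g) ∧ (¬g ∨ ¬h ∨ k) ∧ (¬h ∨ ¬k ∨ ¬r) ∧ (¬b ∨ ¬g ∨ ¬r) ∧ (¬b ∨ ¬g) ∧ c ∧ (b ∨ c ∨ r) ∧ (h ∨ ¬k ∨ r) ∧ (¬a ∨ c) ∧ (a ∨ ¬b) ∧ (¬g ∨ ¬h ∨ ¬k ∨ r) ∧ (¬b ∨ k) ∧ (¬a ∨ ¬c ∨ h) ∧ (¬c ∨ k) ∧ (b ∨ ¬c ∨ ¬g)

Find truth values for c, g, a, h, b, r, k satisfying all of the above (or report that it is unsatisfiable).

Unit clause (c) forces c = True.
In (¬c ∨ k) only k is left, so k = True.
In (¬c ∨ ¬h) only ¬h is left, so h = False.
In (h ∨ r) only r is left, so r = True.
In (¬a ∨ ¬c ∨ h) only ¬a is left, so a = False.
In (a ∨ ¬b) only ¬b is left, so b = False.
In (b ∨ ¬c ∨ ¬g) only ¬g is left, so g = False.
All clauses satisfied.

c=T; g=F; a=F; h=F; b=F; r=T; k=T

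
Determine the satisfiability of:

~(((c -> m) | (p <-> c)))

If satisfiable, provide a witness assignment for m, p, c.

m: False, p: False, c: True

  ~(((c -> m) | (p <-> c))) = True
    (c -> m) | (p <-> c) = False
      c -> m = False
      p <-> c = False
The formula evaluates to True.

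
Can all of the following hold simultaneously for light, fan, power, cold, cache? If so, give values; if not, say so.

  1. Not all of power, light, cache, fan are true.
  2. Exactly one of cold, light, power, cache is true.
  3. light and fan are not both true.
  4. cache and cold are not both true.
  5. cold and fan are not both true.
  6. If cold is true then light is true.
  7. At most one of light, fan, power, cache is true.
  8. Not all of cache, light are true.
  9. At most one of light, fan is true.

light = False; fan = False; power = True; cold = False; cache = False

  (1) {power, light, cache, fan}: 1/4 true — not all ✓
  (2) {cold, light, power, cache}: 1 true — exactly one ✓
  (3) light=F, fan=F — not both ✓
  (4) cache=F, cold=F — not both ✓
  (5) cold=F, fan=F — not both ✓
  (6) cold=F ⇒ light: vacuous ✓
  (7) {light, fan, power, cache}: 1 true — at most one ✓
  (8) {cache, light}: 0/2 true — not all ✓
  (9) {light, fan}: 0 true — at most one ✓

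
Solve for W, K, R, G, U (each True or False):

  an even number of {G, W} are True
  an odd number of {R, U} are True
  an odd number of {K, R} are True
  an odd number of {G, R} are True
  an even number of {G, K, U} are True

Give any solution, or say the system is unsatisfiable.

W = False, K = False, R = True, G = False, U = False

{G, W}: 0 true → even ✓
{R, U}: 1 true → odd ✓
{K, R}: 1 true → odd ✓
{G, R}: 1 true → odd ✓
{G, K, U}: 0 true → even ✓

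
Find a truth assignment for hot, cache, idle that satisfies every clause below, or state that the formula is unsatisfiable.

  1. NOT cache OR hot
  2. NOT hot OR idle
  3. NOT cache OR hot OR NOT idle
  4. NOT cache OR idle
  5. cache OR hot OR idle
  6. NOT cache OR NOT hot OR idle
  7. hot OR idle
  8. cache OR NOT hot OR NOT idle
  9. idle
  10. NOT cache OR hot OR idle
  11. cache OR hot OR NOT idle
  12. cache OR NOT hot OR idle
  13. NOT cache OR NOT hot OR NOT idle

The formula is unsatisfiable.

Case hot = True:
  (NOT hot OR idle) forces idle = True.
  (cache OR NOT hot OR NOT idle) forces cache = True.
  Clause (NOT cache OR NOT hot OR NOT idle) is falsified — contradiction.
Case hot = False:
  (NOT cache OR hot) forces cache = False.
  (cache OR hot OR idle) forces idle = True.
  Clause (cache OR hot OR NOT idle) is falsified — contradiction.
Both cases fail, so the formula is unsatisfiable.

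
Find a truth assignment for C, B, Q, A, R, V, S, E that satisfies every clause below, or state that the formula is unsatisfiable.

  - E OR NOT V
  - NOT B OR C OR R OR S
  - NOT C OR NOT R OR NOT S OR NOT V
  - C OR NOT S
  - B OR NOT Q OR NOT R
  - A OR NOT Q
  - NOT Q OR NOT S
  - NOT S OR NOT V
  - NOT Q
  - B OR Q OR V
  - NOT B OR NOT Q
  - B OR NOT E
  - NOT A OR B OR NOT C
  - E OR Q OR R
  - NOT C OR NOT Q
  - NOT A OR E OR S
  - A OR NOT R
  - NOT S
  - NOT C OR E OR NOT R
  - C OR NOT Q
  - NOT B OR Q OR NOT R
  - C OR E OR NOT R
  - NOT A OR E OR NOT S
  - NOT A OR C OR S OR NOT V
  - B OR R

C = True, B = True, Q = False, A = False, R = False, V = True, S = False, E = True

Unit clause (NOT Q) forces Q = False.
Unit clause (NOT S) forces S = False.
Set C = True.
Try B = False:
  (B OR Q OR V) forces V = True.
  (E OR NOT V) forces E = True.
  clause (B OR NOT E) is falsified — backtrack.
So B = True.
  then (NOT B OR Q OR NOT R) forces R = False.
  then (E OR Q OR R) forces E = True.
Set A = False.
Set V = True.
All clauses satisfied.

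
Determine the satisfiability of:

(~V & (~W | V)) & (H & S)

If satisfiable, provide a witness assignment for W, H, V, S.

W = False, H = True, V = False, S = True

  ~V & (~W | V) = True
    ~V = True
    ~W | V = True
      ~W = True
  H & S = True
Both conjuncts True, so the formula holds.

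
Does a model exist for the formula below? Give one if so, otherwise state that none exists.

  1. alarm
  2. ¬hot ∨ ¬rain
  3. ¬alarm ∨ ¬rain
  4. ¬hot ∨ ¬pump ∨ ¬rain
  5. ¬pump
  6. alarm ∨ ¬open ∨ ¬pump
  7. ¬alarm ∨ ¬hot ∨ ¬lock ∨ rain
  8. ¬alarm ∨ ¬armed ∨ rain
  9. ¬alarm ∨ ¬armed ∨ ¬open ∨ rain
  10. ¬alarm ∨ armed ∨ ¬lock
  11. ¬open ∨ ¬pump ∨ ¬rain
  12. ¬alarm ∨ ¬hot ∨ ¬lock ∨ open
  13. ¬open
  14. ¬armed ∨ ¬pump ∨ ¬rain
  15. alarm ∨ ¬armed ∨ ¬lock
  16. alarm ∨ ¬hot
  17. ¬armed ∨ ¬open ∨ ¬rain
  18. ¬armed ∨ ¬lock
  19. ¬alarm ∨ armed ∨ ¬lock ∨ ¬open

open = False, pump = False, lock = False, hot = True, rain = False, armed = False, alarm = True

Unit clause (alarm) forces alarm = True.
In (¬alarm ∨ ¬rain) only ¬rain is left, so rain = False.
Unit clause (¬pump) forces pump = False.
In (¬alarm ∨ ¬armed ∨ rain) only ¬armed is left, so armed = False.
In (¬alarm ∨ armed ∨ ¬lock) only ¬lock is left, so lock = False.
Unit clause (¬open) forces open = False.
Set hot = True.
All clauses satisfied.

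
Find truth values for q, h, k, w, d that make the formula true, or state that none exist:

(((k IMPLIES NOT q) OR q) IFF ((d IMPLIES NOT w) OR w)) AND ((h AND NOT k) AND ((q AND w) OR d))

q = True, h = True, k = False, w = True, d = False

  ((k IMPLIES NOT q) OR q) IFF ((d IMPLIES NOT w) OR w) = True
    (k IMPLIES NOT q) OR q = True
      k IMPLIES NOT q = True
        NOT q = False
    (d IMPLIES NOT w) OR w = True
      d IMPLIES NOT w = True
        NOT w = False
  (h AND NOT k) AND ((q AND w) OR d) = True
    h AND NOT k = True
      NOT k = True
    (q AND w) OR d = True
      q AND w = True
Both conjuncts True, so the formula holds.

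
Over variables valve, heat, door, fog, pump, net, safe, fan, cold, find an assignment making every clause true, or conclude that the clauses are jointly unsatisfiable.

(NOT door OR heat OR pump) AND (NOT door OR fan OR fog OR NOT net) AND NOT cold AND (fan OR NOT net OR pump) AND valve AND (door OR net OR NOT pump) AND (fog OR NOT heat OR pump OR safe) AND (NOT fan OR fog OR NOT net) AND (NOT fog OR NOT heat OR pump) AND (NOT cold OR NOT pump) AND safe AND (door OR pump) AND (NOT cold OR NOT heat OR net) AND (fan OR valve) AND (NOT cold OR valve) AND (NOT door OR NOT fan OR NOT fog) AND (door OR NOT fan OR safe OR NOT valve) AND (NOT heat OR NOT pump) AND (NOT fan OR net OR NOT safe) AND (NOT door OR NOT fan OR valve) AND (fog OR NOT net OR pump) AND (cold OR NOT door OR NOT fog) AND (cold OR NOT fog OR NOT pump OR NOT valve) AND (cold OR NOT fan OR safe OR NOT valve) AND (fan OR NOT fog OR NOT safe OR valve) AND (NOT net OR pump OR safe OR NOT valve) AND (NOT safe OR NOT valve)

No satisfying assignment exists.

Case valve = True:
  (NOT cold) forces cold = False.
  (safe) forces safe = True.
  Clause (NOT safe OR NOT valve) is falsified — contradiction.
Case valve = False:
  Clause (valve) is falsified — contradiction.
Both cases fail, so the formula is unsatisfiable.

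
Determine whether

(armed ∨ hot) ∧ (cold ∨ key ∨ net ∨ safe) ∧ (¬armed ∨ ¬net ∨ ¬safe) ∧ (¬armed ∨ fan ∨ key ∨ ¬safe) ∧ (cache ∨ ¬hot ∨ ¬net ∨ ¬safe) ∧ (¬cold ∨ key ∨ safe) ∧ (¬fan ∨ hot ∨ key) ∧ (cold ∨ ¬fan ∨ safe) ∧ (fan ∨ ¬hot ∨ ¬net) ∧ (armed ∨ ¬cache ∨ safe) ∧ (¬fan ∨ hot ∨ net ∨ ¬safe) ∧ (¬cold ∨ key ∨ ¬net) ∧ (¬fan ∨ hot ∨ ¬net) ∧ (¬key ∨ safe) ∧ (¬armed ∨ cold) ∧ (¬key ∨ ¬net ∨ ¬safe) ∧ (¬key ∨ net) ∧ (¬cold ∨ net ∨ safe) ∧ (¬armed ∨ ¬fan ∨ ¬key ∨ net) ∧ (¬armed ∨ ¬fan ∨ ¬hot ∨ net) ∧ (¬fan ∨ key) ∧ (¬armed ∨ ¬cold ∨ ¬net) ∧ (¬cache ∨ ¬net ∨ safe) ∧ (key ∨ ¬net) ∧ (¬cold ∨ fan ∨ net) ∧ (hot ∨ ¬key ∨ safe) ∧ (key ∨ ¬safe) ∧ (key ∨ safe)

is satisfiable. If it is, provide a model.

UNSATISFIABLE

Case safe = True:
  (key ∨ ¬safe) forces key = True.
  (¬key ∨ ¬net ∨ ¬safe) forces net = False.
  Clause (¬key ∨ net) is falsified — contradiction.
Case safe = False:
  (¬key ∨ safe) forces key = False.
  Clause (key ∨ safe) is falsified — contradiction.
Both cases fail, so the formula is unsatisfiable.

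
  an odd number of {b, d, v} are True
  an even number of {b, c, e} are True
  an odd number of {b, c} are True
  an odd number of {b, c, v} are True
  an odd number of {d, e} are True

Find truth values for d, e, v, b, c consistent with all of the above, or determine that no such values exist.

d=F, e=T, v=F, b=T, c=F

{b, d, v}: 1 true → odd ✓
{b, c, e}: 2 true → even ✓
{b, c}: 1 true → odd ✓
{b, c, v}: 1 true → odd ✓
{d, e}: 1 true → odd ✓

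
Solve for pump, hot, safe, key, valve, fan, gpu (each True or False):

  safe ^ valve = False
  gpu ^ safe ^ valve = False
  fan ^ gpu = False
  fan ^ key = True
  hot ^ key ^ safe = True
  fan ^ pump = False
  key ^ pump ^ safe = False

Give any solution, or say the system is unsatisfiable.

pump=F, hot=T, safe=T, key=T, valve=T, fan=F, gpu=F

safe ^ valve = T ^ T = False ✓
gpu ^ safe ^ valve = F ^ T ^ T = False ✓
fan ^ gpu = F ^ F = False ✓
fan ^ key = F ^ T = True ✓
hot ^ key ^ safe = T ^ T ^ T = True ✓
fan ^ pump = F ^ F = False ✓
key ^ pump ^ safe = T ^ F ^ T = False ✓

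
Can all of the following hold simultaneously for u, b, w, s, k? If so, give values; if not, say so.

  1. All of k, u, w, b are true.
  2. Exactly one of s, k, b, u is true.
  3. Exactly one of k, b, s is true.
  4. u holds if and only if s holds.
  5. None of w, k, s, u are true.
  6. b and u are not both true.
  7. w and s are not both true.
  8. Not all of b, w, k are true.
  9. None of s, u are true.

Case u = True:
  Constraint (5) is violated (u=T) — contradiction.
Case u = False:
  Constraint (1) is violated (u=F) — contradiction.
Both cases fail — unsatisfiable.

Unsatisfiable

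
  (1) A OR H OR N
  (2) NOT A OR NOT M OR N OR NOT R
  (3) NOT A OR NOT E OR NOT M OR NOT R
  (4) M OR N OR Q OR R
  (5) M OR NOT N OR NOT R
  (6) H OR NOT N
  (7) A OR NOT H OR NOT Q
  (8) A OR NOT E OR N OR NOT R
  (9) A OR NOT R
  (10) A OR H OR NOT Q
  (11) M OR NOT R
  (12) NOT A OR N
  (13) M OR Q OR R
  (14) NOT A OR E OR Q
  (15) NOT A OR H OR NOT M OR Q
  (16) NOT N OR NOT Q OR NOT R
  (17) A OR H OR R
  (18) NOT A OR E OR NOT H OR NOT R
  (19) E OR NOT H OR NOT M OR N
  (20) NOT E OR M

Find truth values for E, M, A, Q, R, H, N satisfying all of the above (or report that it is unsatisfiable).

E: False, M: True, A: True, Q: True, R: False, H: True, N: True

Set E = False.
Set M = True.
Set A = True.
  then (NOT A OR N) forces N = True.
  then (NOT A OR E OR Q) forces Q = True.
  then (NOT N OR NOT Q OR NOT R) forces R = False.
  then (H OR NOT N) forces H = True.
All clauses satisfied.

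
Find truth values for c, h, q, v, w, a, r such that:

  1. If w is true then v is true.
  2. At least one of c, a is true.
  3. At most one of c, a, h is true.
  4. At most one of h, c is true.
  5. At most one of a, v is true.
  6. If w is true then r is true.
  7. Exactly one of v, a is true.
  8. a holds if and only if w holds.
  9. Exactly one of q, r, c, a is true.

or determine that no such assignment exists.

c: True, h: False, q: False, v: True, w: False, a: False, r: False

  (1) w=F ⇒ v: vacuous ✓
  (2) {c, a}: 1 true — at least one ✓
  (3) {c, a, h}: 1 true — at most one ✓
  (4) {h, c}: 1 true — at most one ✓
  (5) {a, v}: 1 true — at most one ✓
  (6) w=F ⇒ r: vacuous ✓
  (7) {v, a}: 1 true — exactly one ✓
  (8) a=F, w=F — same ✓
  (9) {q, r, c, a}: 1 true — exactly one ✓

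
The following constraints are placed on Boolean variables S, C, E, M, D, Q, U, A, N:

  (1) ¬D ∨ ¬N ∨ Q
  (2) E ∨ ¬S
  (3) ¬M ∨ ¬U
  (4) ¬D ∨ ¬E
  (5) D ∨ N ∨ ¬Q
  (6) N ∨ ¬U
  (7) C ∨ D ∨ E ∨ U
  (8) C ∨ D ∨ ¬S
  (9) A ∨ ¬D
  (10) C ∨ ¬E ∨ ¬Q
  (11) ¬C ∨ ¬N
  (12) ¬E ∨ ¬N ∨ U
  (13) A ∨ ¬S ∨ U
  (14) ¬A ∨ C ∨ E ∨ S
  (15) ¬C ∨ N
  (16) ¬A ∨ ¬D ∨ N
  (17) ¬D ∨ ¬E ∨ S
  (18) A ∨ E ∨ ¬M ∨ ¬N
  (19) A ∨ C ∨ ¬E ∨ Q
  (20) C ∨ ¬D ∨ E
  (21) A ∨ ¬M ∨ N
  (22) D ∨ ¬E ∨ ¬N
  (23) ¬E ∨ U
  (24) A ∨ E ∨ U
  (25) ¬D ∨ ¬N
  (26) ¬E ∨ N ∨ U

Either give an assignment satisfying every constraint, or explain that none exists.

S: False, C: False, E: False, M: False, D: False, Q: True, U: True, A: False, N: True

Try S = True:
  (E ∨ ¬S) forces E = True.
  (¬D ∨ ¬E) forces D = False.
  (C ∨ D ∨ ¬S) forces C = True.
  (¬C ∨ ¬N) forces N = False.
  clause (¬C ∨ N) is falsified — backtrack.
So S = False.
Set C = False.
Set E = False.
  then (¬A ∨ C ∨ E ∨ S) forces A = False.
  then (C ∨ ¬D ∨ E) forces D = False.
  then (A ∨ E ∨ U) forces U = True.
  then (¬M ∨ ¬U) forces M = False.
  then (N ∨ ¬U) forces N = True.
Set Q = True.
All clauses satisfied.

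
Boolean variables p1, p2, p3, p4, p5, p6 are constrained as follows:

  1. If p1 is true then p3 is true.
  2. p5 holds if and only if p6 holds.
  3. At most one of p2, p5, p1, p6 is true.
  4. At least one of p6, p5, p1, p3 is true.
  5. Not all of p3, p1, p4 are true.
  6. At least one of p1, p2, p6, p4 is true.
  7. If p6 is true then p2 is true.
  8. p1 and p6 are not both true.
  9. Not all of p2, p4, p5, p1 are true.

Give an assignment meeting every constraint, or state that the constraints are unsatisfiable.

p1: False, p2: True, p3: True, p4: True, p5: False, p6: False

  (1) p1=F ⇒ p3: vacuous ✓
  (2) p5=F, p6=F — same ✓
  (3) {p2, p5, p1, p6}: 1 true — at most one ✓
  (4) {p6, p5, p1, p3}: 1 true — at least one ✓
  (5) {p3, p1, p4}: 2/3 true — not all ✓
  (6) {p1, p2, p6, p4}: 2 true — at least one ✓
  (7) p6=F ⇒ p2: vacuous ✓
  (8) p1=F, p6=F — not both ✓
  (9) {p2, p4, p5, p1}: 2/4 true — not all ✓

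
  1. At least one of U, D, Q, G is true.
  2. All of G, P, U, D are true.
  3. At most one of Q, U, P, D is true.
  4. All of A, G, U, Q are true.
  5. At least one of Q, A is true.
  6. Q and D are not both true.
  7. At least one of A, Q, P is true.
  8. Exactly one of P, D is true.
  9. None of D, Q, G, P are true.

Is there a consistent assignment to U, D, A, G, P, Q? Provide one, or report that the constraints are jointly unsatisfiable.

Case D = True:
  Constraint (9) is violated (D=T) — contradiction.
Case D = False:
  Constraint (2) is violated (D=F) — contradiction.
Both cases fail — unsatisfiable.

Unsatisfiable — no assignment works.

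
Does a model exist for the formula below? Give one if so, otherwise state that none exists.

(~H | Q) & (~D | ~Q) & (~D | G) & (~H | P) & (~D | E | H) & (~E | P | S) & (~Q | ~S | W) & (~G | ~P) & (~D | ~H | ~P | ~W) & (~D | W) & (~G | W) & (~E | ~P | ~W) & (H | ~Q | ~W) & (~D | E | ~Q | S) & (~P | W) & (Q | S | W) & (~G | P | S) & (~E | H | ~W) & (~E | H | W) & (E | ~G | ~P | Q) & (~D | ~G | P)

W=T; S=F; E=F; H=F; Q=F; G=F; D=F; P=T

Set W = True.
Set S = False.
Set E = False.
Set H = False.
  then (~D | E | H) forces D = False.
  then (H | ~Q | ~W) forces Q = False.
Set G = False.
Set P = True.
All clauses satisfied.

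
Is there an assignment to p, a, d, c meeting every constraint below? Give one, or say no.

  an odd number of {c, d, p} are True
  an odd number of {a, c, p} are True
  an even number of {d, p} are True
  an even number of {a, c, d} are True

Adding constraints 2, 3, 4 mod 2: every variable appears an even number of times on the left, so the left side is 0.
But the right sides sum to 1 (mod 2). 0 ≠ 1 — the system is inconsistent.

No satisfying assignment exists.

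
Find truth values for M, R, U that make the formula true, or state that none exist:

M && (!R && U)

M = True; R = False; U = True

  !R && U = True
    !R = True
Both conjuncts True, so the formula holds.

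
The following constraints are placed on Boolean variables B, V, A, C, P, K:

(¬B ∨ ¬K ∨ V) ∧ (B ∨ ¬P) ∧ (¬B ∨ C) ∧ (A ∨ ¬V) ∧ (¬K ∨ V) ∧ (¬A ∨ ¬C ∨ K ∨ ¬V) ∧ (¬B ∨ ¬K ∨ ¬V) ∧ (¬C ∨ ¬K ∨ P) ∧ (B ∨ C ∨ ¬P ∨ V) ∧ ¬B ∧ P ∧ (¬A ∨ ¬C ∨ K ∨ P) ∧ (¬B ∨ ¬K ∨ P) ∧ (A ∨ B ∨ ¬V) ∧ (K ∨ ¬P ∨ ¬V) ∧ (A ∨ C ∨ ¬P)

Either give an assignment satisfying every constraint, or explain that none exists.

Case B = True:
  Clause (¬B) is falsified — contradiction.
Case B = False:
  (B ∨ ¬P) forces P = False.
  Clause (P) is falsified — contradiction.
Both cases fail, so the formula is unsatisfiable.

UNSATISFIABLE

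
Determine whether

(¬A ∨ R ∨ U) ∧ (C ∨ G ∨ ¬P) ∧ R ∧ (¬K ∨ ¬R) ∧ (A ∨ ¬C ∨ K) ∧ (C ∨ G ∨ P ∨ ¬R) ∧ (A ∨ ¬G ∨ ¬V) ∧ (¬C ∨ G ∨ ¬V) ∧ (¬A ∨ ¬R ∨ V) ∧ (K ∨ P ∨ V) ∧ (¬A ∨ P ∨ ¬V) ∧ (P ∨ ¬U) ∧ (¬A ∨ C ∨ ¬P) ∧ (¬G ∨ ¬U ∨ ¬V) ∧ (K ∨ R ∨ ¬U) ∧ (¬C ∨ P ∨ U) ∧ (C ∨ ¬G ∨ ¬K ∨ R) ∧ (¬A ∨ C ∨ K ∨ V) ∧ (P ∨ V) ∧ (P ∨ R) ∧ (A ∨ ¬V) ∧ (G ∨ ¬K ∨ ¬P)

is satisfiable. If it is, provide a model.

A = False; K = False; G = True; V = False; P = True; C = False; U = False; R = True

Unit clause (R) forces R = True.
In (¬K ∨ ¬R) only ¬K is left, so K = False.
Set A = False.
  then (A ∨ ¬C ∨ K) forces C = False.
  then (A ∨ ¬V) forces V = False.
  then (K ∨ P ∨ V) forces P = True.
  then (C ∨ G ∨ ¬P) forces G = True.
Set U = False.
All clauses satisfied.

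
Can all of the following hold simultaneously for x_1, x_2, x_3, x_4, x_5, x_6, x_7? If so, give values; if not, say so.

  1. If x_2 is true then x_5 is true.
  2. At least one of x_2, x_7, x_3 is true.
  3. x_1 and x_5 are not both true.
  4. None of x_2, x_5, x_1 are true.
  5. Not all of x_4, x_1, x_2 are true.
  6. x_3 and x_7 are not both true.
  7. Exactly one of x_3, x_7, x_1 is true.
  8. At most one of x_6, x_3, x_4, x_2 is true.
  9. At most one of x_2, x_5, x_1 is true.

x_1: False, x_2: False, x_3: False, x_4: True, x_5: False, x_6: False, x_7: True

  (1) x_2=F ⇒ x_5: vacuous ✓
  (2) {x_2, x_7, x_3}: 1 true — at least one ✓
  (3) x_1=F, x_5=F — not both ✓
  (4) {x_2, x_5, x_1}: 0 true — none ✓
  (5) {x_4, x_1, x_2}: 1/3 true — not all ✓
  (6) x_3=F, x_7=T — not both ✓
  (7) {x_3, x_7, x_1}: 1 true — exactly one ✓
  (8) {x_6, x_3, x_4, x_2}: 1 true — at most one ✓
  (9) {x_2, x_5, x_1}: 0 true — at most one ✓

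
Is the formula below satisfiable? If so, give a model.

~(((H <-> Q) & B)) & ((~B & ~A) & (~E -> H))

B = False, Q = True, A = False, E = True, H = False

  ~(((H <-> Q) & B)) = True
    (H <-> Q) & B = False
      H <-> Q = False
  (~B & ~A) & (~E -> H) = True
    ~B & ~A = True
      ~B = True
      ~A = True
    ~E -> H = True
      ~E = False
Both conjuncts True, so the formula holds.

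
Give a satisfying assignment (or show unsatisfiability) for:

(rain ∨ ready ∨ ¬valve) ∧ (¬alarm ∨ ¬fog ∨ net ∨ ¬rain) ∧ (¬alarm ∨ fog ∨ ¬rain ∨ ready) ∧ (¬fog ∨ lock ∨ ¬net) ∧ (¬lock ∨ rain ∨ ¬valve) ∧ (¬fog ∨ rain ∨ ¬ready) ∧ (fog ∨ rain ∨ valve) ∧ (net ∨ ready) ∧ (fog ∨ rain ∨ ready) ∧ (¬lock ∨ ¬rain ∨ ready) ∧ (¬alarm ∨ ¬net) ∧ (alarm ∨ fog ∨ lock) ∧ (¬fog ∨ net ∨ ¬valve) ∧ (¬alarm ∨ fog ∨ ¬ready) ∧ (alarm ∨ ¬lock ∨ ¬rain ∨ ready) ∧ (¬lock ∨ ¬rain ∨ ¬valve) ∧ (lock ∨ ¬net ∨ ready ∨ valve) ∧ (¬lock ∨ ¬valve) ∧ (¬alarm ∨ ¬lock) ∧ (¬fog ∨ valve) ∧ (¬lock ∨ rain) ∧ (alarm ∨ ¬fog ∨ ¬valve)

Set valve = False.
  then (¬fog ∨ valve) forces fog = False.
  then (fog ∨ rain ∨ valve) forces rain = True.
Set net = False.
  then (net ∨ ready) forces ready = True.
  then (¬alarm ∨ fog ∨ ¬ready) forces alarm = False.
  then (alarm ∨ fog ∨ lock) forces lock = True.
All clauses satisfied.

valve = False, net = False, rain = True, fog = False, ready = True, lock = True, alarm = False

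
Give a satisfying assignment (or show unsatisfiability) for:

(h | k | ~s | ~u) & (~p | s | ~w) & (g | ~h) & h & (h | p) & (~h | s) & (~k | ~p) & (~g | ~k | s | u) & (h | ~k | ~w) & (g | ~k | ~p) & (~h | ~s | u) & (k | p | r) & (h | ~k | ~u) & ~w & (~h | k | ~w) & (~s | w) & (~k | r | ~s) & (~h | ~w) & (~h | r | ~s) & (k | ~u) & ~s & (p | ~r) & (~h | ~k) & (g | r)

Unsatisfiable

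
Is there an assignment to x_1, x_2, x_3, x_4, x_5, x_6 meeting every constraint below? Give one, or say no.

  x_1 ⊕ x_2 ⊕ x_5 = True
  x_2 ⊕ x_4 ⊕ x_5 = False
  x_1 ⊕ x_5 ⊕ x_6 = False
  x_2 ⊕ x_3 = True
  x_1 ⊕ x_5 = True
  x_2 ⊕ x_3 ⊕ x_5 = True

x_1 = True, x_2 = False, x_3 = True, x_4 = False, x_5 = False, x_6 = True

x_1 ⊕ x_2 ⊕ x_5 = T ⊕ F ⊕ F = True ✓
x_2 ⊕ x_4 ⊕ x_5 = F ⊕ F ⊕ F = False ✓
x_1 ⊕ x_5 ⊕ x_6 = T ⊕ F ⊕ T = False ✓
x_2 ⊕ x_3 = F ⊕ T = True ✓
x_1 ⊕ x_5 = T ⊕ F = True ✓
x_2 ⊕ x_3 ⊕ x_5 = F ⊕ T ⊕ F = True ✓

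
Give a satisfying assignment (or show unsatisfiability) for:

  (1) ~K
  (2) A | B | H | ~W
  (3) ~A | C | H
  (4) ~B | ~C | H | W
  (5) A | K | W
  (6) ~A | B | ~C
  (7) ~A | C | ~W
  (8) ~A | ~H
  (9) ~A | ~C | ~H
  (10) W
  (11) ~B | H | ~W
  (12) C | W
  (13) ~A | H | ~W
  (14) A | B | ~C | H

K=F, H=T, B=T, W=T, C=F, A=F

Unit clause (~K) forces K = False.
Unit clause (W) forces W = True.
Set H = True.
  then (~A | ~H) forces A = False.
Set B = True.
Set C = False.
All clauses satisfied.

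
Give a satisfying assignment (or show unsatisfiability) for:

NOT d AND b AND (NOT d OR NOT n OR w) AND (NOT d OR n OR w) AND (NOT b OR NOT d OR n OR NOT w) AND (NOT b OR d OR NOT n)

Unit clause (NOT d) forces d = False.
Unit clause (b) forces b = True.
In (NOT b OR d OR NOT n) only NOT n is left, so n = False.
Set w = True.
Check each clause:
  (NOT d): NOT d holds.
  (b): b holds.
  (NOT d OR NOT n OR w): NOT d holds.
  (NOT d OR n OR w): NOT d holds.
  (NOT b OR NOT d OR n OR NOT w): NOT d holds.
  (NOT b OR d OR NOT n): NOT n holds.
All clauses satisfied.

w = True; b = True; d = False; n = False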